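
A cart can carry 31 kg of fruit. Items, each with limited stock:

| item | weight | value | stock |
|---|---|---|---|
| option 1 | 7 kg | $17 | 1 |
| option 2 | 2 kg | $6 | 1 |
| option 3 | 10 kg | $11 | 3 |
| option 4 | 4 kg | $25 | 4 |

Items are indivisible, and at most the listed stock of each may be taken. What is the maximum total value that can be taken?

Top feasible selections:
- 1×option 1 + 1×option 2 + 4×option 4: weight 25, value 123
- 1×option 1 + 4×option 4: weight 23, value 117
- 1×option 2 + 1×option 3 + 4×option 4: weight 28, value 117
Best: $123.

$123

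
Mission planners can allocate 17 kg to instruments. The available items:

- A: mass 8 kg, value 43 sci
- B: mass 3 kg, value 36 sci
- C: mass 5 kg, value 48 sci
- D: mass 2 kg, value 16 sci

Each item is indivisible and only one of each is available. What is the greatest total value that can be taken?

Check high-value combinations within 17 kg:
- A+B+C: mass 8+3+5=16, value 43+36+48=127
- A+C+D: mass 8+5+2=15, value 43+48+16=107
- B+C+D: mass 3+5+2=10, value 36+48+16=100
Best: 127 sci.

127 sci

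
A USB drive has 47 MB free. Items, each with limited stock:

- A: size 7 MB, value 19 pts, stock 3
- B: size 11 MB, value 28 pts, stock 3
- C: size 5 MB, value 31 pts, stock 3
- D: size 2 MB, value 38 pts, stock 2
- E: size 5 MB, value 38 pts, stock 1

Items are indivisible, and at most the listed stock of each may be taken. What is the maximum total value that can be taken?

264 pts

Top feasible selections:
- 3×A + 3×C + 2×D + 1×E: size 45, value 264
- 2×B + 3×C + 2×D + 1×E: size 46, value 263
Best: 264 pts.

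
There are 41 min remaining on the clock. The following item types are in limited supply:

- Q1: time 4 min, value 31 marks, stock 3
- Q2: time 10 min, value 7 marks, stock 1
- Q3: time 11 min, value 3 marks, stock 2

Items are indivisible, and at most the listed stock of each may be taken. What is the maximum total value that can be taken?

Best selections within time 41 and stock limits:
- 3×Q1 + 1×Q2 + 1×Q3: time 33, value 103
- 3×Q1 + 1×Q2: time 22, value 100
Best: 103 marks.

103 marks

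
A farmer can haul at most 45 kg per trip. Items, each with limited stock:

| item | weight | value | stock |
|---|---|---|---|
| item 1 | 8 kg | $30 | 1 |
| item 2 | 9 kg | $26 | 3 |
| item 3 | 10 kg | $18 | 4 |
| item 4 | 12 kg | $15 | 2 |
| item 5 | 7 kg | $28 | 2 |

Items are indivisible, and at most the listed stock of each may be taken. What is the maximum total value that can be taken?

Best selections within weight 45 and stock limits:
- 1×item 1 + 2×item 2 + 2×item 5: weight 40, value 138
- 1×item 1 + 3×item 2 + 1×item 5: weight 42, value 136
- 3×item 2 + 2×item 5: weight 41, value 134
- 1×item 1 + 1×item 2 + 1×item 3 + 2×item 5: weight 41, value 130
Best: $138.

$138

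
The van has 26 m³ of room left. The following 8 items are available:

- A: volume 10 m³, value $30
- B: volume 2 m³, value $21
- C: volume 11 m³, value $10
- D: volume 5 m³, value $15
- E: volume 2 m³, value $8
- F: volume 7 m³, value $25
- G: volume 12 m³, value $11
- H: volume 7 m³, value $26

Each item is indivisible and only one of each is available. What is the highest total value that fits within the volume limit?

$102

This is a 0/1 knapsack; check combinations near the capacity.
- A+B+F+H: volume 10+2+7+7=26, value 30+21+25+26=102
- A+B+D+E+H: volume 10+2+5+2+7=26, value 30+21+15+8+26=100
- A+B+D+E+F: volume 10+2+5+2+7=26, value 30+21+15+8+25=99
- B+D+E+F+H: volume 2+5+2+7+7=23, value 21+15+8+25+26=95
Best: $102.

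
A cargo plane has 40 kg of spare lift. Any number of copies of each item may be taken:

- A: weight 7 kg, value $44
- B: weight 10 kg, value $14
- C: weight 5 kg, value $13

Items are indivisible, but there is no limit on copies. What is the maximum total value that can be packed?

$233

Best value-per-unit is A at 44/7; filling with it alone gives 5×44 = 220.
Optimal mix: 5×A + 1×C → weight 40, value 233.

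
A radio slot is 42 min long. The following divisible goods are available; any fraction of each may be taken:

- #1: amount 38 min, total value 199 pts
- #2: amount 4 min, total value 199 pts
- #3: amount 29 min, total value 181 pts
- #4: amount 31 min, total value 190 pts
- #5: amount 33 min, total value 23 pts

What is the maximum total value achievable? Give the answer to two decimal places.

Take in order of value per unit:
- #2 (199/4 per unit): all 4 → value 199, running total 199.00
- #3 (181/29 per unit): all 29 → value 181, running total 380.00
- #4 (190/31 per unit): 9 of 31 → value 9×190/31 = 55.1613, running total 435.16
Total 435.16.

435.16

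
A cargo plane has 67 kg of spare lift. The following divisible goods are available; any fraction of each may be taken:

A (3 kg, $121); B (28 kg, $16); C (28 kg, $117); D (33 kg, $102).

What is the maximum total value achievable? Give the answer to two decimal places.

Take in order of value per unit:
- A (121/3 per unit): all 3 → value 121, running total 121.00
- C (117/28 per unit): all 28 → value 117, running total 238.00
- D (102/33 per unit): all 33 → value 102, running total 340.00
- B (16/28 per unit): 3 of 28 → value 3×16/28 = 1.7143, running total 341.71
Total 341.71.

341.71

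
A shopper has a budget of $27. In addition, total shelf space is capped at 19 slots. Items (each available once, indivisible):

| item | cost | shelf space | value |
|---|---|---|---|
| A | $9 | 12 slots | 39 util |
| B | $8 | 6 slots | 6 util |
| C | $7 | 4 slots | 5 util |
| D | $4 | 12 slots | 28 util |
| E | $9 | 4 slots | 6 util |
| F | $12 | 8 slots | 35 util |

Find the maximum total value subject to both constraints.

Feasible sets respecting both limits:
- B+C+F: cost 27, shelf space 18, value 46
- A+B: cost 17, shelf space 18, value 45
- A+E: cost 18, shelf space 16, value 45
- A+C: cost 16, shelf space 16, value 44
Best: 46 util.

46 util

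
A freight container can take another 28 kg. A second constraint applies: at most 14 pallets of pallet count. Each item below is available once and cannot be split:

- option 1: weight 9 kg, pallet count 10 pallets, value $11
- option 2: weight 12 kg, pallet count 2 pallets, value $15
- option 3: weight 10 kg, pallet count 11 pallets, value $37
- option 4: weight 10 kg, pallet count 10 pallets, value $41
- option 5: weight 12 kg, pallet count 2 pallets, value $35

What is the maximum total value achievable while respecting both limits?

$76

Feasible sets respecting both limits:
- option 4+option 5: weight 22, pallet count 12, value 76
- option 3+option 5: weight 22, pallet count 13, value 72
- option 2+option 4: weight 22, pallet count 12, value 56
Best: $76.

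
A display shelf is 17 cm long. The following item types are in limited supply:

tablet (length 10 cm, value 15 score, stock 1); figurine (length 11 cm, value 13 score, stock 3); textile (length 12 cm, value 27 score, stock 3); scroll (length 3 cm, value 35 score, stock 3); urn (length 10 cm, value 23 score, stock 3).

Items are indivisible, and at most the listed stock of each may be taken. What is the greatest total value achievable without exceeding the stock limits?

105 score

Best selections within length 17 and stock limits:
- 3×scroll: length 9, value 105
- 2×scroll + 1×urn: length 16, value 93
Best: 105 score.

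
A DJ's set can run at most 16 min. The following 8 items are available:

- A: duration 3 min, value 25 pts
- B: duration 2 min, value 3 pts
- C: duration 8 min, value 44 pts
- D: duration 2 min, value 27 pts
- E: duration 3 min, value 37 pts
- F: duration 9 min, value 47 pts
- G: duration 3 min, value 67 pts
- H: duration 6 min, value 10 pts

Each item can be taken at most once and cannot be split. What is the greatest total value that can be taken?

175 pts

Check high-value combinations within 16 min:
- C+D+E+G: duration 8+2+3+3=16, value 44+27+37+67=175
- A+C+D+G: duration 3+8+2+3=16, value 25+44+27+67=163
- A+B+D+E+G: duration 3+2+2+3+3=13, value 25+3+27+37+67=159
- A+D+E+G: duration 3+2+3+3=11, value 25+27+37+67=156
Best: 175 pts.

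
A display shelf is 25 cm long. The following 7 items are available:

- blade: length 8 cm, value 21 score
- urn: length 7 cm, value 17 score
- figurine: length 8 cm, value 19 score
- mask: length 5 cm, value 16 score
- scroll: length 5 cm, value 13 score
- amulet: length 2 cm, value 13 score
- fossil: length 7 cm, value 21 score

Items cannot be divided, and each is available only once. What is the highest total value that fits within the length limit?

This is a 0/1 knapsack; check combinations near the capacity.
- blade+figurine+amulet+fossil: length 8+8+2+7=25, value 21+19+13+21=74
- blade+urn+amulet+fossil: length 8+7+2+7=24, value 21+17+13+21=72
- blade+mask+amulet+fossil: length 8+5+2+7=22, value 21+16+13+21=71
- blade+mask+scroll+fossil: length 8+5+5+7=25, value 21+16+13+21=71
- urn+figurine+amulet+fossil: length 7+8+2+7=24, value 17+19+13+21=70
Best: 74 score.

74 score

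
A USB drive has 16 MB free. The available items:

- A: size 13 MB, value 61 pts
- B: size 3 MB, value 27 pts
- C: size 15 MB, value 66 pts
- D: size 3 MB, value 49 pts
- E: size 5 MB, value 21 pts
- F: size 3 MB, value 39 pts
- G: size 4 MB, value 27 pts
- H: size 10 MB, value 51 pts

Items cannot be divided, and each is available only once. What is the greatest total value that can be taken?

Check high-value combinations within 16 MB:
- B+D+F+G: size 3+3+3+4=13, value 27+49+39+27=142
- D+F+H: size 3+3+10=16, value 49+39+51=139
- B+D+E+F: size 3+3+5+3=14, value 27+49+21+39=136
- D+E+F+G: size 3+5+3+4=15, value 49+21+39+27=136
- B+D+H: size 3+3+10=16, value 27+49+51=127
Best: 142 pts.

142 pts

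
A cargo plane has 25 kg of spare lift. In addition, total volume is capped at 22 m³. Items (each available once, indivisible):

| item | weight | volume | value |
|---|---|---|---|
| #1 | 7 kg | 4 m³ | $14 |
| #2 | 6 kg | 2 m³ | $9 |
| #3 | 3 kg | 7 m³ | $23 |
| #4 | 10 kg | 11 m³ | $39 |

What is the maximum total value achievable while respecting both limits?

$76

Feasible sets respecting both limits:
- #1+#3+#4: weight 20, volume 22, value 76
- #2+#3+#4: weight 19, volume 20, value 71
- #1+#2+#4: weight 23, volume 17, value 62
Best: $76.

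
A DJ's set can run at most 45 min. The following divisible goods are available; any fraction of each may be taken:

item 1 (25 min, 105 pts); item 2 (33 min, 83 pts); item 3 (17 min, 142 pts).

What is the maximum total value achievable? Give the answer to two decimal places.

254.55

Take in order of value per unit:
- item 3 (142/17 per unit): all 17 → value 142, running total 142.00
- item 1 (105/25 per unit): all 25 → value 105, running total 247.00
- item 2 (83/33 per unit): 3 of 33 → value 3×83/33 = 7.5455, running total 254.55
Total 254.55.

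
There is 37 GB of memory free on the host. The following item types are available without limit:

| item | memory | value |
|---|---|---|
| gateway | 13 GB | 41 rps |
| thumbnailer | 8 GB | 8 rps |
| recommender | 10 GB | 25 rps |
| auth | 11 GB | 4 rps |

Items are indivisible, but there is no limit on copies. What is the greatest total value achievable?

107 rps

Best value-per-unit is gateway at 41/13; filling with it alone gives 2×41 = 82.
Optimal mix: 2×gateway + 1×recommender → memory 36, value 107.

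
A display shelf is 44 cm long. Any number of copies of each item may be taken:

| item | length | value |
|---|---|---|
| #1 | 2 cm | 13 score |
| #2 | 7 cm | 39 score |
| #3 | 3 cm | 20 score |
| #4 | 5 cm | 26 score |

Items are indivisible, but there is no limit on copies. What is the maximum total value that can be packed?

293 score

Best value-per-unit is #3 at 20/3; filling with it alone gives 14×20 = 280.
Optimal mix: 1×#1 + 14×#3 → length 44, value 293.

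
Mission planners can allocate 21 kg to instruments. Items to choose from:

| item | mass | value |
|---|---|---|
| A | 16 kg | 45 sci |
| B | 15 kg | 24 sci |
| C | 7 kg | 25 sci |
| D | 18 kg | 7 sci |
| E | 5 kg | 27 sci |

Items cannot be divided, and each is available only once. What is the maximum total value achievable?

72 sci

Check high-value combinations within 21 kg:
- A+E: mass 16+5=21, value 45+27=72
- C+E: mass 7+5=12, value 25+27=52
- B+E: mass 15+5=20, value 24+27=51
- A: mass 16, value 45
- E: mass 5, value 27
Best: 72 sci.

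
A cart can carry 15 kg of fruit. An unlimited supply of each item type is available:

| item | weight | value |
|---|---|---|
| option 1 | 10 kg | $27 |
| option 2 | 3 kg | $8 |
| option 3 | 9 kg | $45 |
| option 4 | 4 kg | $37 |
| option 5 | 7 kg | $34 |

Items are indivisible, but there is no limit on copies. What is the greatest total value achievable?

$119

Best value-per-unit is option 4 at 37/4; filling with it alone gives 3×37 = 111.
Optimal mix: 1×option 2 + 3×option 4 → weight 15, value 119.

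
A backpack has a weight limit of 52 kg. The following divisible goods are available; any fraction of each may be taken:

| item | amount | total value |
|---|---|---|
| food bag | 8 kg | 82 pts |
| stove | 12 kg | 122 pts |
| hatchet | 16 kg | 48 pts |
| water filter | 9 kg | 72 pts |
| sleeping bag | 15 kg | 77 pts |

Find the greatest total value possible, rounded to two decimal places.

377.00

Take in order of value per unit:
- food bag (82/8 per unit): all 8 → value 82, running total 82.00
- stove (122/12 per unit): all 12 → value 122, running total 204.00
- water filter (72/9 per unit): all 9 → value 72, running total 276.00
- sleeping bag (77/15 per unit): all 15 → value 77, running total 353.00
- hatchet (48/16 per unit): 8 of 16 → value 8×48/16 = 24.0000, running total 377.00
Total 377.00.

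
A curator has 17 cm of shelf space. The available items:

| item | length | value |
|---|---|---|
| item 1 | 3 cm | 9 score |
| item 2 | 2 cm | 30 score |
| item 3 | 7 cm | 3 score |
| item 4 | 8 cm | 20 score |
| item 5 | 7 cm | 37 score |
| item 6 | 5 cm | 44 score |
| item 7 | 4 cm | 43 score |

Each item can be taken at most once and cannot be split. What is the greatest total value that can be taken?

This is a 0/1 knapsack; check combinations near the capacity.
- item 1+item 2+item 6+item 7: length 3+2+5+4=14, value 9+30+44+43=126
- item 5+item 6+item 7: length 7+5+4=16, value 37+44+43=124
- item 1+item 2+item 5+item 6: length 3+2+7+5=17, value 9+30+37+44=120
- item 1+item 2+item 5+item 7: length 3+2+7+4=16, value 9+30+37+43=119
Best: 126 score.

126 score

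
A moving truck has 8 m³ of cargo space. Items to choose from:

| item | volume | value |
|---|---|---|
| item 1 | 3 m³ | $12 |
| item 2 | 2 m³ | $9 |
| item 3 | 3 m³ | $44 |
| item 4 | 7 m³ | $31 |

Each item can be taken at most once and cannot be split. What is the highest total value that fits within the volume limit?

$65

Check high-value combinations within 8 m³:
- item 1+item 2+item 3: volume 3+2+3=8, value 12+9+44=65
- item 1+item 3: volume 3+3=6, value 12+44=56
- item 2+item 3: volume 2+3=5, value 9+44=53
Best: $65.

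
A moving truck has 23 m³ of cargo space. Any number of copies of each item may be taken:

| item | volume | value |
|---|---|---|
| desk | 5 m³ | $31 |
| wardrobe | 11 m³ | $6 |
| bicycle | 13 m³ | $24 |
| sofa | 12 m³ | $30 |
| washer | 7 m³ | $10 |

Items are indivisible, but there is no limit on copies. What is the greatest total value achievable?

Best value-per-unit is desk at 31/5, and filling with it alone uses volume 4×5=20. No mix of the others beats 4×31 = 124.

$124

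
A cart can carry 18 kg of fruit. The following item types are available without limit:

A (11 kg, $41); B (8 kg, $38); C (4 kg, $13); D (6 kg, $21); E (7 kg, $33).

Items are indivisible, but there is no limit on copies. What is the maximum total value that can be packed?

Best value-per-unit is B at 38/8; filling with it alone gives 2×38 = 76.
Optimal mix: 1×C + 2×E → weight 18, value 79.

$79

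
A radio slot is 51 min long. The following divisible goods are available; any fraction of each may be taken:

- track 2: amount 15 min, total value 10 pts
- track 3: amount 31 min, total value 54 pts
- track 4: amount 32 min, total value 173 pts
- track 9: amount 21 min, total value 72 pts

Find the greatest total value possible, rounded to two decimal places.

238.14

Take in order of value per unit:
- track 4 (173/32 per unit): all 32 → value 173, running total 173.00
- track 9 (72/21 per unit): 19 of 21 → value 19×72/21 = 65.1429, running total 238.14
Total 238.14.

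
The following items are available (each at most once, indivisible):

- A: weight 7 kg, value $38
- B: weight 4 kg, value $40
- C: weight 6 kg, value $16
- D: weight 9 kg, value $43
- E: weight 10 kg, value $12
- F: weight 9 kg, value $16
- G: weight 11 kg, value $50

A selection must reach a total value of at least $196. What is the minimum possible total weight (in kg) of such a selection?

Subsets with value ≥ 196, sorted by total weight:
- A+B+C+D+F+G: weight 46, value 203
- A+B+C+D+E+G: weight 47, value 199
- A+B+D+E+F+G: weight 50, value 199
- A+B+C+D+E+F+G: weight 56, value 215
Minimum weight: 46 kg.

46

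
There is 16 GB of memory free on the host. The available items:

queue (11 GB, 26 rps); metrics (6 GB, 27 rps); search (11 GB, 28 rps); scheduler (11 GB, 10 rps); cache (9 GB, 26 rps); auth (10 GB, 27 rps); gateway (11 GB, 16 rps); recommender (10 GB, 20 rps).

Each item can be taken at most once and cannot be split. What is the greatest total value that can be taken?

54 rps

Check high-value combinations within 16 GB:
- metrics+auth: memory 6+10=16, value 27+27=54
- metrics+cache: memory 6+9=15, value 27+26=53
- metrics+recommender: memory 6+10=16, value 27+20=47
- search: memory 11, value 28
Best: 54 rps.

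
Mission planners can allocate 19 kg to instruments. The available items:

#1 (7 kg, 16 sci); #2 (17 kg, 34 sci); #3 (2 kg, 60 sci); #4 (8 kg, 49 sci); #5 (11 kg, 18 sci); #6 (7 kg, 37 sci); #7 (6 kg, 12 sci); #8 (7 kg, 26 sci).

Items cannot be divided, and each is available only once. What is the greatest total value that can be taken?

146 sci

Check high-value combinations within 19 kg:
- #3+#4+#6: mass 2+8+7=17, value 60+49+37=146
- #3+#4+#8: mass 2+8+7=17, value 60+49+26=135
- #1+#3+#4: mass 7+2+8=17, value 16+60+49=125
- #3+#6+#8: mass 2+7+7=16, value 60+37+26=123
- #3+#4+#7: mass 2+8+6=16, value 60+49+12=121
Best: 146 sci.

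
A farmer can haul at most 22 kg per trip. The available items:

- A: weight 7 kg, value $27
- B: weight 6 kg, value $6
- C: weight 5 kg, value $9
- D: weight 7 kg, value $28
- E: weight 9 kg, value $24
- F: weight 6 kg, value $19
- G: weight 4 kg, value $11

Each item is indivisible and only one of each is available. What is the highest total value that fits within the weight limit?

Check high-value combinations within 22 kg:
- A+D+F: weight 7+7+6=20, value 27+28+19=74
- D+E+F: weight 7+9+6=22, value 28+24+19=71
- A+E+F: weight 7+9+6=22, value 27+24+19=70
- C+D+F+G: weight 5+7+6+4=22, value 9+28+19+11=67
Best: $74.

$74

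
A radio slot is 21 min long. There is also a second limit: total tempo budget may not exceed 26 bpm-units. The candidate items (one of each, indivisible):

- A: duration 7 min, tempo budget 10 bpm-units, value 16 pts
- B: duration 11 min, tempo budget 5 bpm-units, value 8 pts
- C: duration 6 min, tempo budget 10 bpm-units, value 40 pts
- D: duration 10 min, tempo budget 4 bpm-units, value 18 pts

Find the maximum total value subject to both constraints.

58 pts

Feasible sets respecting both limits:
- C+D: duration 16, tempo budget 14, value 58
- A+C: duration 13, tempo budget 20, value 56
- B+C: duration 17, tempo budget 15, value 48
- C: duration 6, tempo budget 10, value 40
Best: 58 pts.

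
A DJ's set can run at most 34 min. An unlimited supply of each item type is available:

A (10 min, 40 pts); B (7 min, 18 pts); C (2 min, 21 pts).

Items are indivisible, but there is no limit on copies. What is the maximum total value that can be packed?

357 pts

Best value-per-unit is C at 21/2, and filling with it alone uses duration 17×2=34. No mix of the others beats 17×21 = 357.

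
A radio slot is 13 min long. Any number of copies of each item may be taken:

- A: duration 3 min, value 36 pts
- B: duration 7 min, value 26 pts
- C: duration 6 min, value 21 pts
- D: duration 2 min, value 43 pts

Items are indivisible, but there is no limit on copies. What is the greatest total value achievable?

258 pts

Best value-per-unit is D at 43/2, and filling with it alone uses duration 6×2=12. No mix of the others beats 6×43 = 258.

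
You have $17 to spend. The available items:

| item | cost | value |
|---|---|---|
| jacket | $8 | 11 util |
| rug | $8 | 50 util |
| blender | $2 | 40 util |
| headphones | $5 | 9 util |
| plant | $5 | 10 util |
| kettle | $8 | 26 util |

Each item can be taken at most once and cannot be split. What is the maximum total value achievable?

Check high-value combinations within $17:
- rug+blender+plant: cost 8+2+5=15, value 50+40+10=100
- rug+blender+headphones: cost 8+2+5=15, value 50+40+9=99
- rug+blender: cost 8+2=10, value 50+40=90
- blender+plant+kettle: cost 2+5+8=15, value 40+10+26=76
Best: 100 util.

100 util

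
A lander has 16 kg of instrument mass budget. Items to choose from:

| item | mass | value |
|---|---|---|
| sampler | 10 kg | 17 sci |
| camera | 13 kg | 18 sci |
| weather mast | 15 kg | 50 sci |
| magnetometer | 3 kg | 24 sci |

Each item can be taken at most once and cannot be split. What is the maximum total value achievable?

50 sci

Check high-value combinations within 16 kg:
- weather mast: mass 15, value 50
- camera+magnetometer: mass 13+3=16, value 18+24=42
- sampler+magnetometer: mass 10+3=13, value 17+24=41
- magnetometer: mass 3, value 24
- camera: mass 13, value 18
Best: 50 sci.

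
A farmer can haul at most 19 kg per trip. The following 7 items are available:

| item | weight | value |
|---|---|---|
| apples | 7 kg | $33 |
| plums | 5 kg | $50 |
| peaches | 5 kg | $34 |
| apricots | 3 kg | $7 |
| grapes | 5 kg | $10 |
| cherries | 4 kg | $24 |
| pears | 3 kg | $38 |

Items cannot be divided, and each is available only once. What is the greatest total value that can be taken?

This is a 0/1 knapsack; check combinations near the capacity.
- plums+peaches+cherries+pears: weight 5+5+4+3=17, value 50+34+24+38=146
- apples+plums+cherries+pears: weight 7+5+4+3=19, value 33+50+24+38=145
- plums+peaches+grapes+pears: weight 5+5+5+3=18, value 50+34+10+38=132
- plums+peaches+apricots+pears: weight 5+5+3+3=16, value 50+34+7+38=129
Best: $146.

$146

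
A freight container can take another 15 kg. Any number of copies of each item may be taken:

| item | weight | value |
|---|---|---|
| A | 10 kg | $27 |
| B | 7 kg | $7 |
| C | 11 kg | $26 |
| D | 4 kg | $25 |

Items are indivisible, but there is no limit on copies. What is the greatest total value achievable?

$75

Best value-per-unit is D at 25/4, and filling with it alone uses weight 3×4=12. No mix of the others beats 3×25 = 75.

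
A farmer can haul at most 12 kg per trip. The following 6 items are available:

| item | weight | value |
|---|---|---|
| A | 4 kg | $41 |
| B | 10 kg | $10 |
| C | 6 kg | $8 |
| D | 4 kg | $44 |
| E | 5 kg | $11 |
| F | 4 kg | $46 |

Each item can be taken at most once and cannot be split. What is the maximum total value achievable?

$131

This is a 0/1 knapsack; check combinations near the capacity.
- A+D+F: weight 4+4+4=12, value 41+44+46=131
- D+F: weight 4+4=8, value 44+46=90
- A+F: weight 4+4=8, value 41+46=87
- A+D: weight 4+4=8, value 41+44=85
- E+F: weight 5+4=9, value 11+46=57
Best: $131.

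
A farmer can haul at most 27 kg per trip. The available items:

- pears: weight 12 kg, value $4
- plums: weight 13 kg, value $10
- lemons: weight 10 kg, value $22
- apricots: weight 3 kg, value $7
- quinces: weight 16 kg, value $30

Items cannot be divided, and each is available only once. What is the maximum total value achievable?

Check high-value combinations within 27 kg:
- lemons+quinces: weight 10+16=26, value 22+30=52
- plums+lemons+apricots: weight 13+10+3=26, value 10+22+7=39
- apricots+quinces: weight 3+16=19, value 7+30=37
- pears+lemons+apricots: weight 12+10+3=25, value 4+22+7=33
- plums+lemons: weight 13+10=23, value 10+22=32
Best: $52.

$52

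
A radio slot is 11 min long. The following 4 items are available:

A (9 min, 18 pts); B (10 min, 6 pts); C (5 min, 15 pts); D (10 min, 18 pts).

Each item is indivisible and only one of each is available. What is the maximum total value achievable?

Check high-value combinations within 11 min:
- A: duration 9, value 18
- D: duration 10, value 18
- C: duration 5, value 15
- B: duration 10, value 6
Best: 18 pts.

18 pts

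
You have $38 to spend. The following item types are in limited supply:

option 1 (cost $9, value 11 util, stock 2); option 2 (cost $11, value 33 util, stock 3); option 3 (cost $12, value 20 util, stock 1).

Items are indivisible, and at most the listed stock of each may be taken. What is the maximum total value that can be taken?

Top feasible selections:
- 3×option 2: cost 33, value 99
- 2×option 2 + 1×option 3: cost 34, value 86
- 1×option 1 + 2×option 2: cost 31, value 77
- 2×option 2: cost 22, value 66
Best: 99 util.

99 util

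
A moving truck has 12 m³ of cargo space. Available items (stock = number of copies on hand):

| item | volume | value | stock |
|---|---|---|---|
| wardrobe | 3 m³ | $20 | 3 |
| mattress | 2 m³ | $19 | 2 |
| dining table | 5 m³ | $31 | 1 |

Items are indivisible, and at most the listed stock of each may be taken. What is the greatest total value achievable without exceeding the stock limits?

$89

Top feasible selections:
- 1×wardrobe + 2×mattress + 1×dining table: volume 12, value 89
- 3×wardrobe + 1×mattress: volume 11, value 79
- 2×wardrobe + 2×mattress: volume 10, value 78
Best: $89.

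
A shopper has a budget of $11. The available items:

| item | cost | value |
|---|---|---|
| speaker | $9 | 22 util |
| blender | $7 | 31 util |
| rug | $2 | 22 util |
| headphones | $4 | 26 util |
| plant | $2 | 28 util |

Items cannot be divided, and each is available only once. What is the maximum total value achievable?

81 util

Check high-value combinations within $11:
- blender+rug+plant: cost 7+2+2=11, value 31+22+28=81
- rug+headphones+plant: cost 2+4+2=8, value 22+26+28=76
- blender+plant: cost 7+2=9, value 31+28=59
- blender+headphones: cost 7+4=11, value 31+26=57
- headphones+plant: cost 4+2=6, value 26+28=54
Best: 81 util.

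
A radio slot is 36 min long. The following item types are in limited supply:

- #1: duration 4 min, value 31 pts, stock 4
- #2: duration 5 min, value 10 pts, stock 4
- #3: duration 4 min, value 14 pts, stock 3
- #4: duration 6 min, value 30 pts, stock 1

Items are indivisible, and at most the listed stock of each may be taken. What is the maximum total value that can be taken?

196 pts

Best selections within duration 36 and stock limits:
- 4×#1 + 3×#3 + 1×#4: duration 34, value 196
- 4×#1 + 1×#2 + 2×#3 + 1×#4: duration 35, value 192
Best: 196 pts.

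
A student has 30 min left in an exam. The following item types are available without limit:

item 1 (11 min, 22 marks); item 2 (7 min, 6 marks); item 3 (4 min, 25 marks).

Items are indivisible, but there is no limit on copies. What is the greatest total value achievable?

175 marks

Best value-per-unit is item 3 at 25/4, and filling with it alone uses time 7×4=28. No mix of the others beats 7×25 = 175.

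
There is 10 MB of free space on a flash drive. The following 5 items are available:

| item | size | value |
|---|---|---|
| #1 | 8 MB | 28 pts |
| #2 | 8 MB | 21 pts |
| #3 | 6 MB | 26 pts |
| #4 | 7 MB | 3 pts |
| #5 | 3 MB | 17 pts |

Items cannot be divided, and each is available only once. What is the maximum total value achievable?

43 pts

Check high-value combinations within 10 MB:
- #3+#5: size 6+3=9, value 26+17=43
- #1: size 8, value 28
- #3: size 6, value 26
- #2: size 8, value 21
- #4+#5: size 7+3=10, value 3+17=20
Best: 43 pts.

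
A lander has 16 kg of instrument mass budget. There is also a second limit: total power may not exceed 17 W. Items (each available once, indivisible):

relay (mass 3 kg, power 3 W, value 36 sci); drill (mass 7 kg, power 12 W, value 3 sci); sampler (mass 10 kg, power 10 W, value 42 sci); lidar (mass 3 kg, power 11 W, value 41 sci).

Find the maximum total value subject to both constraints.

Feasible sets respecting both limits:
- relay+sampler: mass 13, power 13, value 78
- relay+lidar: mass 6, power 14, value 77
- sampler: mass 10, power 10, value 42
Best: 78 sci.

78 sci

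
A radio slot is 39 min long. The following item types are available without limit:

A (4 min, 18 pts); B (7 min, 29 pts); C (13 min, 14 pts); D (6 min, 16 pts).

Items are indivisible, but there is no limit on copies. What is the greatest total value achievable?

173 pts

Best value-per-unit is A at 18/4; filling with it alone gives 9×18 = 162.
Optimal mix: 8×A + 1×B → duration 39, value 173.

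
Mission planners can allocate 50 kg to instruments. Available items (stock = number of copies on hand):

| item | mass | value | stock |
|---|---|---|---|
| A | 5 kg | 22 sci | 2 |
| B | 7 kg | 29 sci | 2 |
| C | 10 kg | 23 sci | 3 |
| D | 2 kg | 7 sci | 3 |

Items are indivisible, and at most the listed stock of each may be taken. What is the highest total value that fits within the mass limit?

Best selections within mass 50 and stock limits:
- 2×A + 2×B + 2×C + 3×D: mass 50, value 169
- 2×A + 2×B + 2×C + 2×D: mass 48, value 162
Best: 169 sci.

169 sci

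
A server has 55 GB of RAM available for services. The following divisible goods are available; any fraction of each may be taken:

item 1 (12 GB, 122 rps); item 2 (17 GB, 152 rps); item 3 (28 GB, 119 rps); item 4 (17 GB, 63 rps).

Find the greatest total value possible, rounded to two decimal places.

384.50

Take in order of value per unit:
- item 1 (122/12 per unit): all 12 → value 122, running total 122.00
- item 2 (152/17 per unit): all 17 → value 152, running total 274.00
- item 3 (119/28 per unit): 26 of 28 → value 26×119/28 = 110.5000, running total 384.50
Total 384.50.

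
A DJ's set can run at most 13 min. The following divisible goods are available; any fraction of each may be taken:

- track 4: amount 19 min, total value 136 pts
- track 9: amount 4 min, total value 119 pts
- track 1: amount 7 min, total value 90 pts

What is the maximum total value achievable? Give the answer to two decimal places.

223.32

Take in order of value per unit:
- track 9 (119/4 per unit): all 4 → value 119, running total 119.00
- track 1 (90/7 per unit): all 7 → value 90, running total 209.00
- track 4 (136/19 per unit): 2 of 19 → value 2×136/19 = 14.3158, running total 223.32
Total 223.32.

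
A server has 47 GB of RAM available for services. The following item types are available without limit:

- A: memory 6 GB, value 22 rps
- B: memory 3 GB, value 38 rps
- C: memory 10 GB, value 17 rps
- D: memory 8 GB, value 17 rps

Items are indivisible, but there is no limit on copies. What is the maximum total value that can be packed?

570 rps

Best value-per-unit is B at 38/3, and filling with it alone uses memory 15×3=45. No mix of the others beats 15×38 = 570.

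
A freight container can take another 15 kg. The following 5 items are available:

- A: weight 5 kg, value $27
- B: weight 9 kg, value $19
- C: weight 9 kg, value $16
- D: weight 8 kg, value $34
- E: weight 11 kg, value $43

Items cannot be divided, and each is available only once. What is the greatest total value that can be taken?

$61

Check high-value combinations within 15 kg:
- A+D: weight 5+8=13, value 27+34=61
- A+B: weight 5+9=14, value 27+19=46
- E: weight 11, value 43
Best: $61.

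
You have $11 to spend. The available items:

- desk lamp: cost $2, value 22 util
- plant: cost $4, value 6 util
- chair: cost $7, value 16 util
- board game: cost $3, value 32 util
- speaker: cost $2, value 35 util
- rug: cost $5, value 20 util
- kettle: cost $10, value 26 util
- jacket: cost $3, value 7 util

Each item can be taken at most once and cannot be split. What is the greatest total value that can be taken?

96 util

Check high-value combinations within $11:
- desk lamp+board game+speaker+jacket: cost 2+3+2+3=10, value 22+32+35+7=96
- desk lamp+plant+board game+speaker: cost 2+4+3+2=11, value 22+6+32+35=95
- desk lamp+board game+speaker: cost 2+3+2=7, value 22+32+35=89
Best: 96 util.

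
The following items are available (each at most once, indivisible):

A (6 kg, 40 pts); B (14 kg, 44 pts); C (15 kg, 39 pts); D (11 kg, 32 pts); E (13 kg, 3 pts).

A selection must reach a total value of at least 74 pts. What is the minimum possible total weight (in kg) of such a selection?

20

Subsets with value ≥ 74, sorted by total weight:
- A+B: weight 20, value 84
- A+C: weight 21, value 79
- B+D: weight 25, value 76
Minimum weight: 20 kg.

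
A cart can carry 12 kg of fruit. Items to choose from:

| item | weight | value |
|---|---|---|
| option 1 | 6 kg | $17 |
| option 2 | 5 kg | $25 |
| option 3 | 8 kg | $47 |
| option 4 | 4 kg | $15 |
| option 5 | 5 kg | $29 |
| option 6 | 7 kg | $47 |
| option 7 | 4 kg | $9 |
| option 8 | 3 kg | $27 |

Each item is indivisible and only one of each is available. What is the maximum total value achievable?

$76

Check high-value combinations within 12 kg:
- option 5+option 6: weight 5+7=12, value 29+47=76
- option 6+option 8: weight 7+3=10, value 47+27=74
- option 3+option 8: weight 8+3=11, value 47+27=74
Best: $76.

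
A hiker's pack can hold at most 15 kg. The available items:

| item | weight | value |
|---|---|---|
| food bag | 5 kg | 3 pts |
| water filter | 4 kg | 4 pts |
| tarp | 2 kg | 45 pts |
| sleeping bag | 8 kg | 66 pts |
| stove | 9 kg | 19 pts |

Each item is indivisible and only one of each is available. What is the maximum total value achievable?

115 pts

Check high-value combinations within 15 kg:
- water filter+tarp+sleeping bag: weight 4+2+8=14, value 4+45+66=115
- food bag+tarp+sleeping bag: weight 5+2+8=15, value 3+45+66=114
- tarp+sleeping bag: weight 2+8=10, value 45+66=111
Best: 115 pts.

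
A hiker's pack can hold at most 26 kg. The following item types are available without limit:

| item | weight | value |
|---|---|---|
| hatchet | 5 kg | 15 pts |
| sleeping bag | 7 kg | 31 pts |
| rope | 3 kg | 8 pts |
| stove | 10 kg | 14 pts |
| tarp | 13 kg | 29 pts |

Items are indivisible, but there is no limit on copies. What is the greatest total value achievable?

Best value-per-unit is sleeping bag at 31/7; filling with it alone gives 3×31 = 93.
Optimal mix: 1×hatchet + 3×sleeping bag → weight 26, value 108.

108 pts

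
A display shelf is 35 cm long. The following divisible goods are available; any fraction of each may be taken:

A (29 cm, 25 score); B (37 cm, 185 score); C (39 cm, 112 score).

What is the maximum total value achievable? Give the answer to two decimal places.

Take in order of value per unit:
- B (185/37 per unit): 35 of 37 → value 35×185/37 = 175.0000, running total 175.00
Total 175.00.

175.00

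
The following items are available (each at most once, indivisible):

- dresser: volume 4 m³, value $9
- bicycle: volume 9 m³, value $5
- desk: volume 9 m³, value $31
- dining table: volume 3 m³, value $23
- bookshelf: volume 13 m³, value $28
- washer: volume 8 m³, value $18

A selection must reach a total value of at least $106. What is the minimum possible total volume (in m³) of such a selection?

37

Subsets with value ≥ 106, sorted by total volume:
- dresser+desk+dining table+bookshelf+washer: volume 37, value 109
- dresser+bicycle+desk+dining table+bookshelf+washer: volume 46, value 114
Minimum volume: 37 m³.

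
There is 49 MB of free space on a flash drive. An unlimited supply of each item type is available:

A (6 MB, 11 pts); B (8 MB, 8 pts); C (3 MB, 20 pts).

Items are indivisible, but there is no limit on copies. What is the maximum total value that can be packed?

Best value-per-unit is C at 20/3, and filling with it alone uses size 16×3=48. No mix of the others beats 16×20 = 320.

320 pts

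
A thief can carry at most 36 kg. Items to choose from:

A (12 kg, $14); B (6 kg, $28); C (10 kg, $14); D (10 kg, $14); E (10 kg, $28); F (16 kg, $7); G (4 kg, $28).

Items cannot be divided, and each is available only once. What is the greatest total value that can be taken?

Check high-value combinations within 36 kg:
- B+C+E+G: weight 6+10+10+4=30, value 28+14+28+28=98
- B+D+E+G: weight 6+10+10+4=30, value 28+14+28+28=98
- A+B+E+G: weight 12+6+10+4=32, value 14+28+28+28=98
- B+E+F+G: weight 6+10+16+4=36, value 28+28+7+28=91
- B+E+G: weight 6+10+4=20, value 28+28+28=84
Best: $98.

$98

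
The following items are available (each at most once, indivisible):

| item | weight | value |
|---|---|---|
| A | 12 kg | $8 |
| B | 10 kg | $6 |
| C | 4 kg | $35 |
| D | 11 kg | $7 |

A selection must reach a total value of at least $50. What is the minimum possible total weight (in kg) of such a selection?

27

Subsets with value ≥ 50, sorted by total weight:
- A+C+D: weight 27, value 50
- A+B+C+D: weight 37, value 56
Minimum weight: 27 kg.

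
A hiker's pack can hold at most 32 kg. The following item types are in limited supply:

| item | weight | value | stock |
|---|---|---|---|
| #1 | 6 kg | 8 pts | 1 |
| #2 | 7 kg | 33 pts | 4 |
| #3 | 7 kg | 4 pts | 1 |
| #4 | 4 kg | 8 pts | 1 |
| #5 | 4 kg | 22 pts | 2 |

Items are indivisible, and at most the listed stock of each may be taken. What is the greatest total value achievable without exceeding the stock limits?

154 pts

Best selections within weight 32 and stock limits:
- 4×#2 + 1×#5: weight 32, value 154
- 3×#2 + 2×#5: weight 29, value 143
- 4×#2 + 1×#4: weight 32, value 140
Best: 154 pts.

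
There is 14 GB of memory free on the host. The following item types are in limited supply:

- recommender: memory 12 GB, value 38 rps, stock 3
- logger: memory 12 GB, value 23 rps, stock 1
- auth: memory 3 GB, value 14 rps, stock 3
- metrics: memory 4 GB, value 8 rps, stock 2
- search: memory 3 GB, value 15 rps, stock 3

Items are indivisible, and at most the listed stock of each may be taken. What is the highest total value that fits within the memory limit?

Top feasible selections:
- 1×auth + 3×search: memory 12, value 59
- 2×auth + 2×search: memory 12, value 58
Best: 59 rps.

59 rps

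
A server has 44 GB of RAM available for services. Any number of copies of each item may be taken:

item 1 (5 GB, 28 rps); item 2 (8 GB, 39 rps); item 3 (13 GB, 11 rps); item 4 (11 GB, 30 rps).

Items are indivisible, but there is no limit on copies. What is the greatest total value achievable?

Best value-per-unit is item 1 at 28/5; filling with it alone gives 8×28 = 224.
Optimal mix: 7×item 1 + 1×item 2 → memory 43, value 235.

235 rps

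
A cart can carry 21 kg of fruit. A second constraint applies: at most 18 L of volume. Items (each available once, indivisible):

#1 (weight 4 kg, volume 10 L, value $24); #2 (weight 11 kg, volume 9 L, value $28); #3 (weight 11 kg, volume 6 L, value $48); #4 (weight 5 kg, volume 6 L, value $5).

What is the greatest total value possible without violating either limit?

Feasible sets respecting both limits:
- #1+#3: weight 15, volume 16, value 72
- #3+#4: weight 16, volume 12, value 53
- #3: weight 11, volume 6, value 48
- #2+#4: weight 16, volume 15, value 33
Best: $72.

$72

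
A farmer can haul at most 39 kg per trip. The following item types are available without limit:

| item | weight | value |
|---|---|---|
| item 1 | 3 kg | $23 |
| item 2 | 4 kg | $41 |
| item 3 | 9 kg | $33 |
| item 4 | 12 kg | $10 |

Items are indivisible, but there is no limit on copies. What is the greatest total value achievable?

Best value-per-unit is item 2 at 41/4; filling with it alone gives 9×41 = 369.
Optimal mix: 1×item 1 + 9×item 2 → weight 39, value 392.

$392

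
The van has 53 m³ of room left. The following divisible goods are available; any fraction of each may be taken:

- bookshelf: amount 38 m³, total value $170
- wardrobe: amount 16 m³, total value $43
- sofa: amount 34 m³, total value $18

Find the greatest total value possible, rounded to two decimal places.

210.31

Take in order of value per unit:
- bookshelf (170/38 per unit): all 38 → value 170, running total 170.00
- wardrobe (43/16 per unit): 15 of 16 → value 15×43/16 = 40.3125, running total 210.31
Total 210.31.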